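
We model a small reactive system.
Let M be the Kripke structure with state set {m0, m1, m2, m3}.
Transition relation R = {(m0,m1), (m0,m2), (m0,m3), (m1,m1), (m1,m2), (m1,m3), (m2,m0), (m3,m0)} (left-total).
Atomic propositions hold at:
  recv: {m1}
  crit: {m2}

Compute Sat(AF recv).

{m1}

AF recv: least fixpoint, start Z0 = {m1}, add states with every successor in Z. Already a fixed point.
Sat(AF recv) = {m1}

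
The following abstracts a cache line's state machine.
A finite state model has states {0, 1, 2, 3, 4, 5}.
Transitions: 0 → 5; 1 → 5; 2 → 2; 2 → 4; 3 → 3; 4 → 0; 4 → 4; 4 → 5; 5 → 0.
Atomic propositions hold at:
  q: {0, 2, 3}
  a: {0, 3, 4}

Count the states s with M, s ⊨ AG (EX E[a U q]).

E[a U q]: least fixpoint, start Z0 = Sat(q) = {0, 2, 3}, add states in Sat(a) with some successor in Z. Z1 = {0, 2, 3, 4}; fixed.
Sat(E[a U q]) = {0, 2, 3, 4}
Sat(EX E[a U q]) = {s : some successor in {0, 2, 3, 4}} = {2, 3, 4, 5}
AG (EX E[a U q]): greatest fixpoint, start Z0 = {2, 3, 4, 5}, keep only states in Sat with every successor in Z. Z1 = {2, 3}; Z2 = {3}; fixed.
Sat(AG (EX E[a U q])) = {3}
|Sat(AG (EX E[a U q]))| = |{3}| = 1.

1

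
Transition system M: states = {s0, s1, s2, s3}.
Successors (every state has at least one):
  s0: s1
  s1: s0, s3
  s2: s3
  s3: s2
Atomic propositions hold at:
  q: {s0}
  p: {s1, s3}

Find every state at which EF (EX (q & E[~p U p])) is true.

Sat(~p) = {s0, s2}
E[~p U p]: least fixpoint, start Z0 = Sat(p) = {s1, s3}, add states in Sat(~p) with some successor in Z. Z1 = {s0, s1, s2, s3}; fixed.
Sat(E[~p U p]) = {s0, s1, s2, s3}
Sat(q & E[~p U p]) = {s0}
Sat(EX (q & E[~p U p])) = {s : some successor in {s0}} = {s1}
EF (EX (q & E[~p U p])): least fixpoint, start Z0 = {s1}, add states with some successor in Z. Z1 = {s0, s1}; fixed.
Sat(EF (EX (q & E[~p U p]))) = {s0, s1}

{s0, s1}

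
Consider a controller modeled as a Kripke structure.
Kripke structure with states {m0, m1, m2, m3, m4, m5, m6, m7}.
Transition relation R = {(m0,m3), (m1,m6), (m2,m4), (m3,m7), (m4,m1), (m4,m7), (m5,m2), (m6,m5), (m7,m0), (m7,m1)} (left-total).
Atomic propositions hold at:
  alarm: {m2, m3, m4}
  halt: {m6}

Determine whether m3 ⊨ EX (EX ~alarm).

Yes

Sat(~alarm) = {m0, m1, m5, m6, m7}
Sat(EX ~alarm) = {s : some successor in {m0, m1, m5, m6, m7}} = {m1, m3, m4, m6, m7}
Sat(EX (EX ~alarm)) = {s : some successor in {m1, m3, m4, m6, m7}} = {m0, m1, m2, m3, m4, m7}
m3 ∈ Sat(EX (EX ~alarm)) = {m0, m1, m2, m3, m4, m7}, so the formula holds at m3.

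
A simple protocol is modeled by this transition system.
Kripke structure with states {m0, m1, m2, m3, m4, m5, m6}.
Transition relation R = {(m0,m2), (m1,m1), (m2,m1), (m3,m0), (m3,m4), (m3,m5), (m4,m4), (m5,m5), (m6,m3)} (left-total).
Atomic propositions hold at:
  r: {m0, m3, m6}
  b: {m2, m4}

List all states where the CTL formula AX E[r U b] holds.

E[r U b]: least fixpoint, start Z0 = Sat(b) = {m2, m4}, add states in Sat(r) with some successor in Z. Z1 = {m0, m2, m3, m4}; Z2 = {m0, m2, m3, m4, m6}; fixed.
Sat(E[r U b]) = {m0, m2, m3, m4, m6}
Sat(AX E[r U b]) = {s : every successor in {m0, m2, m3, m4, m6}} = {m0, m4, m6}

{m0, m4, m6}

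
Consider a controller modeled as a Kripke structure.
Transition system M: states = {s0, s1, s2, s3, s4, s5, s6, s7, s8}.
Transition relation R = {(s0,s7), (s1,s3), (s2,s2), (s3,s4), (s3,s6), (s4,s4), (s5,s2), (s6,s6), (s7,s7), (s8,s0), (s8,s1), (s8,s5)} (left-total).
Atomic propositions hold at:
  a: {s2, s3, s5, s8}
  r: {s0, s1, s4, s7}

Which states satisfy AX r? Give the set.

Sat(AX r) = {s : every successor in {s0, s1, s4, s7}} = {s0, s4, s7}

{s0, s4, s7}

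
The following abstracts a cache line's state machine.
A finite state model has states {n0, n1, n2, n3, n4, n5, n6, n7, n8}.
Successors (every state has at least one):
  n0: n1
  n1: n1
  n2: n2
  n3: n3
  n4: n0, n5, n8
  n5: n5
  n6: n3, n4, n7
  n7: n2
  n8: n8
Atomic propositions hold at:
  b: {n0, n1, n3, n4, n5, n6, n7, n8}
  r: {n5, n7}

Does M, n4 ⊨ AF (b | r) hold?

Yes

Sat(b | r) = {n0, n1, n3, n4, n5, n6, n7, n8}
AF (b | r): least fixpoint, start Z0 = {n0, n1, n3, n4, n5, n6, n7, n8}, add states with every successor in Z. Already a fixed point.
Sat(AF (b | r)) = {n0, n1, n3, n4, n5, n6, n7, n8}
n4 ∈ Sat(AF (b | r)) = {n0, n1, n3, n4, n5, n6, n7, n8}, so the formula holds at n4.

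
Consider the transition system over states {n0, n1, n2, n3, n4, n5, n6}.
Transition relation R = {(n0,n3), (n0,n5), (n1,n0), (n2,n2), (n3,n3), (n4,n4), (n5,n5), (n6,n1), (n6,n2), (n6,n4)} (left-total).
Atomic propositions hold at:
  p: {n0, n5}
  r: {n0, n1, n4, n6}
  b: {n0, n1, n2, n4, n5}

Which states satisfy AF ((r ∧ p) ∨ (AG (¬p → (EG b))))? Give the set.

{n0, n1, n2, n4, n5, n6}

Sat(r ∧ p) = {n0}
Sat(¬p) = {n1, n2, n3, n4, n6}
EG b: greatest fixpoint, start Z0 = {n0, n1, n2, n4, n5}, keep only states in Sat with some successor in Z. Already a fixed point.
Sat(EG b) = {n0, n1, n2, n4, n5}
Sat(¬p → (EG b)) = {n0, n1, n2, n4, n5}
AG (¬p → (EG b)): greatest fixpoint, start Z0 = {n0, n1, n2, n4, n5}, keep only states in Sat with every successor in Z. Z1 = {n1, n2, n4, n5}; Z2 = {n2, n4, n5}; fixed.
Sat(AG (¬p → (EG b))) = {n2, n4, n5}
Sat((r ∧ p) ∨ (AG (¬p → (EG b)))) = {n0, n2, n4, n5}
AF ((r ∧ p) ∨ (AG (¬p → (EG b)))): least fixpoint, start Z0 = {n0, n2, n4, n5}, add states with every successor in Z. Z1 = {n0, n1, n2, n4, n5}; Z2 = {n0, n1, n2, n4, n5, n6}; fixed.
Sat(AF ((r ∧ p) ∨ (AG (¬p → (EG b))))) = {n0, n1, n2, n4, n5, n6}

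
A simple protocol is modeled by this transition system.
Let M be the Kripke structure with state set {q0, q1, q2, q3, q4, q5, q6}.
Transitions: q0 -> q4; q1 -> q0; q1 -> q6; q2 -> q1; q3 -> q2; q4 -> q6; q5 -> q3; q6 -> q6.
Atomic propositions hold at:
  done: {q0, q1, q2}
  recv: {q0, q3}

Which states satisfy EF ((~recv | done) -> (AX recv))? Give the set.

Sat(~recv) = {q1, q2, q4, q5, q6}
Sat(~recv | done) = {q0, q1, q2, q4, q5, q6}
Sat(AX recv) = {s : every successor in {q0, q3}} = {q5}
Sat((~recv | done) -> (AX recv)) = {q3, q5}
EF ((~recv | done) -> (AX recv)): least fixpoint, start Z0 = {q3, q5}, add states with some successor in Z. Already a fixed point.
Sat(EF ((~recv | done) -> (AX recv))) = {q3, q5}

{q3, q5}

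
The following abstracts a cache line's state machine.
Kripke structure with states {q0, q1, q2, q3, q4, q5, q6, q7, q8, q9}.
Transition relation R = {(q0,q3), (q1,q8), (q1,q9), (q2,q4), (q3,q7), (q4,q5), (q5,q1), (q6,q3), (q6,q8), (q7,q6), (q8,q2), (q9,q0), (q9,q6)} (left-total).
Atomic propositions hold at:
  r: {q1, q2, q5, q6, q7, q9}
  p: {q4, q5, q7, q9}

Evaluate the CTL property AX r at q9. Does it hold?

No

Sat(AX r) = {s : every successor in {q1, q2, q5, q6, q7, q9}} = {q3, q4, q5, q7, q8}
q9 ∉ Sat(AX r) = {q3, q4, q5, q7, q8}, so the formula does not hold at q9.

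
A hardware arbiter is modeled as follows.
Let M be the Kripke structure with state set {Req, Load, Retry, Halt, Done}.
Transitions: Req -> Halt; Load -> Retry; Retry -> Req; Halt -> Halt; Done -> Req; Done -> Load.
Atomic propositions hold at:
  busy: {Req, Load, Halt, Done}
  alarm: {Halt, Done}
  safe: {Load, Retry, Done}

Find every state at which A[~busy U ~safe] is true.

{Req, Retry, Halt}

Sat(~busy) = {Retry}
Sat(~safe) = {Req, Halt}
A[~busy U ~safe]: least fixpoint, start Z0 = Sat(~safe) = {Req, Halt}, add states in Sat(~busy) with every successor in Z. Z1 = {Req, Retry, Halt}; fixed.
Sat(A[~busy U ~safe]) = {Req, Retry, Halt}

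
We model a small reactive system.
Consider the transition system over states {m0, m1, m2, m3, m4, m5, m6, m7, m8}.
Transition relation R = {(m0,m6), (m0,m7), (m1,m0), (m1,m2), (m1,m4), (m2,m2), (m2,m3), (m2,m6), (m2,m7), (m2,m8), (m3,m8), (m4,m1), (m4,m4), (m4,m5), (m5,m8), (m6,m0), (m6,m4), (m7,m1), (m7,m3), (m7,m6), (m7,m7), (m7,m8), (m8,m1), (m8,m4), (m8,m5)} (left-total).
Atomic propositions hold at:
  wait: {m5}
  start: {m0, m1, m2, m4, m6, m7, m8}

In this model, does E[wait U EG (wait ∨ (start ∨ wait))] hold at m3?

No

Sat(start ∨ wait) = {m0, m1, m2, m4, m5, m6, m7, m8}
Sat(wait ∨ (start ∨ wait)) = {m0, m1, m2, m4, m5, m6, m7, m8}
EG (wait ∨ (start ∨ wait)): greatest fixpoint, start Z0 = {m0, m1, m2, m4, m5, m6, m7, m8}, keep only states in Sat with some successor in Z. Already a fixed point.
Sat(EG (wait ∨ (start ∨ wait))) = {m0, m1, m2, m4, m5, m6, m7, m8}
E[wait U EG (wait ∨ (start ∨ wait))]: least fixpoint, start Z0 = Sat(EG (wait ∨ (start ∨ wait))) = {m0, m1, m2, m4, m5, m6, m7, m8}, add states in Sat(wait) with some successor in Z. Already a fixed point.
Sat(E[wait U EG (wait ∨ (start ∨ wait))]) = {m0, m1, m2, m4, m5, m6, m7, m8}
m3 ∉ Sat(E[wait U EG (wait ∨ (start ∨ wait))]) = {m0, m1, m2, m4, m5, m6, m7, m8}, so the formula does not hold at m3.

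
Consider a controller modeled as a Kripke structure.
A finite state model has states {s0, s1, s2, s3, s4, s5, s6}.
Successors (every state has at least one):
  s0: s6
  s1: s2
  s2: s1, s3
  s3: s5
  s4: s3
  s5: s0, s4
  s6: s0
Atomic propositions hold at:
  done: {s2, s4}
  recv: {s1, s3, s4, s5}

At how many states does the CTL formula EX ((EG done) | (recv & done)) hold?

1

EG done: greatest fixpoint, start Z0 = {s2, s4}, keep only states in Sat with some successor in Z. Z1 = ∅; fixed.
Sat(EG done) = ∅
Sat(recv & done) = {s4}
Sat((EG done) | (recv & done)) = {s4}
Sat(EX ((EG done) | (recv & done))) = {s : some successor in {s4}} = {s5}
|Sat(EX ((EG done) | (recv & done)))| = |{s5}| = 1.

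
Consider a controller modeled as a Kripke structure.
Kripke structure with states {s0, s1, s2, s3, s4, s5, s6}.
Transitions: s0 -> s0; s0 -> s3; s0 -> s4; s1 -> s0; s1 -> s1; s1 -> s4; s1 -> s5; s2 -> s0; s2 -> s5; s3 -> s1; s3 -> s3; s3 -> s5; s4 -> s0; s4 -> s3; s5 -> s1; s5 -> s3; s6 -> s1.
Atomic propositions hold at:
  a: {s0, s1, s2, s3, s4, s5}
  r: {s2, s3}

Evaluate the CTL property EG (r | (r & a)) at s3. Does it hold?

Sat(r & a) = {s2, s3}
Sat(r | (r & a)) = {s2, s3}
EG (r | (r & a)): greatest fixpoint, start Z0 = {s2, s3}, keep only states in Sat with some successor in Z. Z1 = {s3}; fixed.
Sat(EG (r | (r & a))) = {s3}
s3 ∈ Sat(EG (r | (r & a))) = {s3}, so the formula holds at s3.

Yes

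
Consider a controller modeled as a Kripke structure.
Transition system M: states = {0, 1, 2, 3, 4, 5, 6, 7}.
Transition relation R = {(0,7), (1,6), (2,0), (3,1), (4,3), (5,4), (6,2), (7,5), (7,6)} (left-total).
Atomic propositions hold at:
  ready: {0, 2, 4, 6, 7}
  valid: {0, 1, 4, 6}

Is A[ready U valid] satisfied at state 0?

Yes

A[ready U valid]: least fixpoint, start Z0 = Sat(valid) = {0, 1, 4, 6}, add states in Sat(ready) with every successor in Z. Z1 = {0, 1, 2, 4, 6}; fixed.
Sat(A[ready U valid]) = {0, 1, 2, 4, 6}
0 ∈ Sat(A[ready U valid]) = {0, 1, 2, 4, 6}, so the formula holds at 0.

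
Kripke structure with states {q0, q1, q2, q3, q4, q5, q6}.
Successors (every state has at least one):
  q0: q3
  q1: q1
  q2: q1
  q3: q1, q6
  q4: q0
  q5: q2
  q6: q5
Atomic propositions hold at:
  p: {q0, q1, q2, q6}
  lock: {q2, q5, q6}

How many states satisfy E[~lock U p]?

6

Sat(~lock) = {q0, q1, q3, q4}
E[~lock U p]: least fixpoint, start Z0 = Sat(p) = {q0, q1, q2, q6}, add states in Sat(~lock) with some successor in Z. Z1 = {q0, q1, q2, q3, q4, q6}; fixed.
Sat(E[~lock U p]) = {q0, q1, q2, q3, q4, q6}
|Sat(E[~lock U p])| = |{q0, q1, q2, q3, q4, q6}| = 6.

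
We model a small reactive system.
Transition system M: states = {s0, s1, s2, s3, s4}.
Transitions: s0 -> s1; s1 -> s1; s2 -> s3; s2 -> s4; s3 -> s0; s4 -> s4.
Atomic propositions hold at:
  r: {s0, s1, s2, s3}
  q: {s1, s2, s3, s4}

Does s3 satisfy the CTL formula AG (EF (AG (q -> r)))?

Sat(q -> r) = {s0, s1, s2, s3}
AG (q -> r): greatest fixpoint, start Z0 = {s0, s1, s2, s3}, keep only states in Sat with every successor in Z. Z1 = {s0, s1, s3}; fixed.
Sat(AG (q -> r)) = {s0, s1, s3}
EF (AG (q -> r)): least fixpoint, start Z0 = {s0, s1, s3}, add states with some successor in Z. Z1 = {s0, s1, s2, s3}; fixed.
Sat(EF (AG (q -> r))) = {s0, s1, s2, s3}
AG (EF (AG (q -> r))): greatest fixpoint, start Z0 = {s0, s1, s2, s3}, keep only states in Sat with every successor in Z. Z1 = {s0, s1, s3}; fixed.
Sat(AG (EF (AG (q -> r)))) = {s0, s1, s3}
s3 ∈ Sat(AG (EF (AG (q -> r)))) = {s0, s1, s3}, so the formula holds at s3.

Yes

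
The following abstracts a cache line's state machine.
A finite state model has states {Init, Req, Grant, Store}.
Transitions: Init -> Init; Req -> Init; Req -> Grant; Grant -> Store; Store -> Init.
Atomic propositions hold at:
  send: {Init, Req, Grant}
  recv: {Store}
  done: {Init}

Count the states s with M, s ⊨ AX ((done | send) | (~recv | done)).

Sat(done | send) = {Init, Req, Grant}
Sat(~recv) = {Init, Req, Grant}
Sat(~recv | done) = {Init, Req, Grant}
Sat((done | send) | (~recv | done)) = {Init, Req, Grant}
Sat(AX ((done | send) | (~recv | done))) = {s : every successor in {Init, Req, Grant}} = {Init, Req, Store}
|Sat(AX ((done | send) | (~recv | done)))| = |{Init, Req, Store}| = 3.

3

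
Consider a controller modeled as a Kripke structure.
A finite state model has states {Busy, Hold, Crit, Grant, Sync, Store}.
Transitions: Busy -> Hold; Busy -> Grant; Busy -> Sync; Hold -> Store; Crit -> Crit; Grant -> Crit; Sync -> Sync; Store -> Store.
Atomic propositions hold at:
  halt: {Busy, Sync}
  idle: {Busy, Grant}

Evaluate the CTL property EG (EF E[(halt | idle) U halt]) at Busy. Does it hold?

Yes

Sat(halt | idle) = {Busy, Grant, Sync}
E[(halt | idle) U halt]: least fixpoint, start Z0 = Sat(halt) = {Busy, Sync}, add states in Sat(halt | idle) with some successor in Z. Already a fixed point.
Sat(E[(halt | idle) U halt]) = {Busy, Sync}
EF E[(halt | idle) U halt]: least fixpoint, start Z0 = {Busy, Sync}, add states with some successor in Z. Already a fixed point.
Sat(EF E[(halt | idle) U halt]) = {Busy, Sync}
EG (EF E[(halt | idle) U halt]): greatest fixpoint, start Z0 = {Busy, Sync}, keep only states in Sat with some successor in Z. Already a fixed point.
Sat(EG (EF E[(halt | idle) U halt])) = {Busy, Sync}
Busy ∈ Sat(EG (EF E[(halt | idle) U halt])) = {Busy, Sync}, so the formula holds at Busy.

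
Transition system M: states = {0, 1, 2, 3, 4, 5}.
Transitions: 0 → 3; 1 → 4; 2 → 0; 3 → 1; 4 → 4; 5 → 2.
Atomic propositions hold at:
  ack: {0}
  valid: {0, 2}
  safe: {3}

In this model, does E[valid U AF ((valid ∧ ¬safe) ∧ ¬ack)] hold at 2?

Sat(¬safe) = {0, 1, 2, 4, 5}
Sat(valid ∧ ¬safe) = {0, 2}
Sat(¬ack) = {1, 2, 3, 4, 5}
Sat((valid ∧ ¬safe) ∧ ¬ack) = {2}
AF ((valid ∧ ¬safe) ∧ ¬ack): least fixpoint, start Z0 = {2}, add states with every successor in Z. Z1 = {2, 5}; fixed.
Sat(AF ((valid ∧ ¬safe) ∧ ¬ack)) = {2, 5}
E[valid U AF ((valid ∧ ¬safe) ∧ ¬ack)]: least fixpoint, start Z0 = Sat(AF ((valid ∧ ¬safe) ∧ ¬ack)) = {2, 5}, add states in Sat(valid) with some successor in Z. Already a fixed point.
Sat(E[valid U AF ((valid ∧ ¬safe) ∧ ¬ack)]) = {2, 5}
2 ∈ Sat(E[valid U AF ((valid ∧ ¬safe) ∧ ¬ack)]) = {2, 5}, so the formula holds at 2.

Yes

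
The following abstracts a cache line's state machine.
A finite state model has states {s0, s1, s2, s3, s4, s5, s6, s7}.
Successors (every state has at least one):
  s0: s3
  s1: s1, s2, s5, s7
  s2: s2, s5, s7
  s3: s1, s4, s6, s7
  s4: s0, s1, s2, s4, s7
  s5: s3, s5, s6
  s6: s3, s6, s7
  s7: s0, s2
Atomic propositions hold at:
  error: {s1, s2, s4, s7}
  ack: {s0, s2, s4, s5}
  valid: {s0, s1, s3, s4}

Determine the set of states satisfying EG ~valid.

Sat(~valid) = {s2, s5, s6, s7}
EG ~valid: greatest fixpoint, start Z0 = {s2, s5, s6, s7}, keep only states in Sat with some successor in Z. Already a fixed point.
Sat(EG ~valid) = {s2, s5, s6, s7}

{s2, s5, s6, s7}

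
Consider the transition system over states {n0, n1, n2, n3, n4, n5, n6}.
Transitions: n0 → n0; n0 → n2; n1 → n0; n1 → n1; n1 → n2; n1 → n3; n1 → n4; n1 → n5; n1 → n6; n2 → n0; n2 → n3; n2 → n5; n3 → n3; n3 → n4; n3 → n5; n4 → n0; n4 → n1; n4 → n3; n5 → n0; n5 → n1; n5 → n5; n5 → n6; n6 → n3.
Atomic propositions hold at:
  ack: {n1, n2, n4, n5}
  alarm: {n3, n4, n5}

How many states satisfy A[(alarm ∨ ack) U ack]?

Sat(alarm ∨ ack) = {n1, n2, n3, n4, n5}
A[(alarm ∨ ack) U ack]: least fixpoint, start Z0 = Sat(ack) = {n1, n2, n4, n5}, add states in Sat(alarm ∨ ack) with every successor in Z. Already a fixed point.
Sat(A[(alarm ∨ ack) U ack]) = {n1, n2, n4, n5}
|Sat(A[(alarm ∨ ack) U ack])| = |{n1, n2, n4, n5}| = 4.

4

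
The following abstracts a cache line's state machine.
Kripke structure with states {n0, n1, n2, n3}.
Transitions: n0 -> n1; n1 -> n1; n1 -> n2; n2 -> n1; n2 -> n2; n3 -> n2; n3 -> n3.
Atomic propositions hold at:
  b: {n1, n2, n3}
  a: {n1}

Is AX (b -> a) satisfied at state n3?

Sat(b -> a) = {n0, n1}
Sat(AX (b -> a)) = {s : every successor in {n0, n1}} = {n0}
n3 ∉ Sat(AX (b -> a)) = {n0}, so the formula does not hold at n3.

No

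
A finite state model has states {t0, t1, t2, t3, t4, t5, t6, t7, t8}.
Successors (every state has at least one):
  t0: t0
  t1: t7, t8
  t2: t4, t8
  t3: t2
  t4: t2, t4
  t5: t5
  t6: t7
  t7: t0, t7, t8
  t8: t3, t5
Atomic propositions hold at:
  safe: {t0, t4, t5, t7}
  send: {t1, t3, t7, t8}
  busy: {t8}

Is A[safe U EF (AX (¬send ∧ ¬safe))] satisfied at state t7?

Yes

Sat(¬send) = {t0, t2, t4, t5, t6}
Sat(¬safe) = {t1, t2, t3, t6, t8}
Sat(¬send ∧ ¬safe) = {t2, t6}
Sat(AX (¬send ∧ ¬safe)) = {s : every successor in {t2, t6}} = {t3}
EF (AX (¬send ∧ ¬safe)): least fixpoint, start Z0 = {t3}, add states with some successor in Z. Z1 = {t3, t8}; Z2 = {t1, t2, t3, t7, t8}; Z3 = {t1, t2, t3, t4, t6, t7, t8}; fixed.
Sat(EF (AX (¬send ∧ ¬safe))) = {t1, t2, t3, t4, t6, t7, t8}
A[safe U EF (AX (¬send ∧ ¬safe))]: least fixpoint, start Z0 = Sat(EF (AX (¬send ∧ ¬safe))) = {t1, t2, t3, t4, t6, t7, t8}, add states in Sat(safe) with every successor in Z. Already a fixed point.
Sat(A[safe U EF (AX (¬send ∧ ¬safe))]) = {t1, t2, t3, t4, t6, t7, t8}
t7 ∈ Sat(A[safe U EF (AX (¬send ∧ ¬safe))]) = {t1, t2, t3, t4, t6, t7, t8}, so the formula holds at t7.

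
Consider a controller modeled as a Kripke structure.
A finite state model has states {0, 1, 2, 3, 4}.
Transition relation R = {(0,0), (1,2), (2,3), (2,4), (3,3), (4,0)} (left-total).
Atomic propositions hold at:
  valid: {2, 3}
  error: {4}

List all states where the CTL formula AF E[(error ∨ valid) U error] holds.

Sat(error ∨ valid) = {2, 3, 4}
E[(error ∨ valid) U error]: least fixpoint, start Z0 = Sat(error) = {4}, add states in Sat(error ∨ valid) with some successor in Z. Z1 = {2, 4}; fixed.
Sat(E[(error ∨ valid) U error]) = {2, 4}
AF E[(error ∨ valid) U error]: least fixpoint, start Z0 = {2, 4}, add states with every successor in Z. Z1 = {1, 2, 4}; fixed.
Sat(AF E[(error ∨ valid) U error]) = {1, 2, 4}

{1, 2, 4}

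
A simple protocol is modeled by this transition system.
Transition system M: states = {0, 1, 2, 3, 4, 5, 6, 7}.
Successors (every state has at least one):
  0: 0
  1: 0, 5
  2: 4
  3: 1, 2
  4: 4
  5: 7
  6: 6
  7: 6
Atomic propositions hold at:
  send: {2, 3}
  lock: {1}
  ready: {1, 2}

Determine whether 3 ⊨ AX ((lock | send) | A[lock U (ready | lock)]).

Yes

Sat(lock | send) = {1, 2, 3}
Sat(ready | lock) = {1, 2}
A[lock U (ready | lock)]: least fixpoint, start Z0 = Sat((ready | lock)) = {1, 2}, add states in Sat(lock) with every successor in Z. Already a fixed point.
Sat(A[lock U (ready | lock)]) = {1, 2}
Sat((lock | send) | A[lock U (ready | lock)]) = {1, 2, 3}
Sat(AX ((lock | send) | A[lock U (ready | lock)])) = {s : every successor in {1, 2, 3}} = {3}
3 ∈ Sat(AX ((lock | send) | A[lock U (ready | lock)])) = {3}, so the formula holds at 3.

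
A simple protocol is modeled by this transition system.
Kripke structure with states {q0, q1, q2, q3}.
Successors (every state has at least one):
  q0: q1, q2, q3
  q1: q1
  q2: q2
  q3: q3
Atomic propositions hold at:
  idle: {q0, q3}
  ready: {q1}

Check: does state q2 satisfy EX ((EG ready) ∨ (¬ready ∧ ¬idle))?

EG ready: greatest fixpoint, start Z0 = {q1}, keep only states in Sat with some successor in Z. Already a fixed point.
Sat(EG ready) = {q1}
Sat(¬ready) = {q0, q2, q3}
Sat(¬idle) = {q1, q2}
Sat(¬ready ∧ ¬idle) = {q2}
Sat((EG ready) ∨ (¬ready ∧ ¬idle)) = {q1, q2}
Sat(EX ((EG ready) ∨ (¬ready ∧ ¬idle))) = {s : some successor in {q1, q2}} = {q0, q1, q2}
q2 ∈ Sat(EX ((EG ready) ∨ (¬ready ∧ ¬idle))) = {q0, q1, q2}, so the formula holds at q2.

Yes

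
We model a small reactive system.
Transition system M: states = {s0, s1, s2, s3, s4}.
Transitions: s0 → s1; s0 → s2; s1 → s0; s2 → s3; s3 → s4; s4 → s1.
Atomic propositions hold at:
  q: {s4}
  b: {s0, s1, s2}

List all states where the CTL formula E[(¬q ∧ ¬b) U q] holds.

Sat(¬q) = {s0, s1, s2, s3}
Sat(¬b) = {s3, s4}
Sat(¬q ∧ ¬b) = {s3}
E[(¬q ∧ ¬b) U q]: least fixpoint, start Z0 = Sat(q) = {s4}, add states in Sat(¬q ∧ ¬b) with some successor in Z. Z1 = {s3, s4}; fixed.
Sat(E[(¬q ∧ ¬b) U q]) = {s3, s4}

{s3, s4}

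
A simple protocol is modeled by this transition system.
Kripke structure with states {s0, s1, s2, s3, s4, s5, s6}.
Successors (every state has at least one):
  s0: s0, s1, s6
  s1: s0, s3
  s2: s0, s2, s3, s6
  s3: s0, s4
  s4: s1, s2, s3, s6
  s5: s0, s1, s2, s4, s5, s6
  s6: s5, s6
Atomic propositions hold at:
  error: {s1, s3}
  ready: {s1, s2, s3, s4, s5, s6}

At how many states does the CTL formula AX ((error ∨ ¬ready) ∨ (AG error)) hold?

Sat(¬ready) = {s0}
Sat(error ∨ ¬ready) = {s0, s1, s3}
AG error: greatest fixpoint, start Z0 = {s1, s3}, keep only states in Sat with every successor in Z. Z1 = ∅; fixed.
Sat(AG error) = ∅
Sat((error ∨ ¬ready) ∨ (AG error)) = {s0, s1, s3}
Sat(AX ((error ∨ ¬ready) ∨ (AG error))) = {s : every successor in {s0, s1, s3}} = {s1}
|Sat(AX ((error ∨ ¬ready) ∨ (AG error)))| = |{s1}| = 1.

1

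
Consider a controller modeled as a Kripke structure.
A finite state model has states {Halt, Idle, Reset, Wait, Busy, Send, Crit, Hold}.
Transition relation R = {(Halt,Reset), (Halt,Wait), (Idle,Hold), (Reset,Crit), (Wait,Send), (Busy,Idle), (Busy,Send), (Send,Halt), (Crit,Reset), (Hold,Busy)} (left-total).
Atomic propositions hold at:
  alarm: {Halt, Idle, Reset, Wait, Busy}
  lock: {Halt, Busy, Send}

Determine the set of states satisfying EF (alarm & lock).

{Halt, Idle, Wait, Busy, Send, Hold}

Sat(alarm & lock) = {Halt, Busy}
EF (alarm & lock): least fixpoint, start Z0 = {Halt, Busy}, add states with some successor in Z. Z1 = {Halt, Busy, Send, Hold}; Z2 = {Halt, Idle, Wait, Busy, Send, Hold}; fixed.
Sat(EF (alarm & lock)) = {Halt, Idle, Wait, Busy, Send, Hold}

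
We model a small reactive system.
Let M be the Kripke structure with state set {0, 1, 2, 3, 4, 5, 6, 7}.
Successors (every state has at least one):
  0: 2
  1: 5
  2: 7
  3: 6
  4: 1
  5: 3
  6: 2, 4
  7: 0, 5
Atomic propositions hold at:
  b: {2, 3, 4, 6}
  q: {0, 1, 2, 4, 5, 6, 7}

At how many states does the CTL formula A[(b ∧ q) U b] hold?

4

Sat(b ∧ q) = {2, 4, 6}
A[(b ∧ q) U b]: least fixpoint, start Z0 = Sat(b) = {2, 3, 4, 6}, add states in Sat(b ∧ q) with every successor in Z. Already a fixed point.
Sat(A[(b ∧ q) U b]) = {2, 3, 4, 6}
|Sat(A[(b ∧ q) U b])| = |{2, 3, 4, 6}| = 4.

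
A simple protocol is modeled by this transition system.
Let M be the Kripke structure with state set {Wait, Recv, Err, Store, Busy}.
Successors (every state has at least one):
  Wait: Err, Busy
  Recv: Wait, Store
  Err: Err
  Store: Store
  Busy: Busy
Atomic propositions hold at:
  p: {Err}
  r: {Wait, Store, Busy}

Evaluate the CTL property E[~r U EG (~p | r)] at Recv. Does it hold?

Sat(~r) = {Recv, Err}
Sat(~p) = {Wait, Recv, Store, Busy}
Sat(~p | r) = {Wait, Recv, Store, Busy}
EG (~p | r): greatest fixpoint, start Z0 = {Wait, Recv, Store, Busy}, keep only states in Sat with some successor in Z. Already a fixed point.
Sat(EG (~p | r)) = {Wait, Recv, Store, Busy}
E[~r U EG (~p | r)]: least fixpoint, start Z0 = Sat(EG (~p | r)) = {Wait, Recv, Store, Busy}, add states in Sat(~r) with some successor in Z. Already a fixed point.
Sat(E[~r U EG (~p | r)]) = {Wait, Recv, Store, Busy}
Recv ∈ Sat(E[~r U EG (~p | r)]) = {Wait, Recv, Store, Busy}, so the formula holds at Recv.

Yes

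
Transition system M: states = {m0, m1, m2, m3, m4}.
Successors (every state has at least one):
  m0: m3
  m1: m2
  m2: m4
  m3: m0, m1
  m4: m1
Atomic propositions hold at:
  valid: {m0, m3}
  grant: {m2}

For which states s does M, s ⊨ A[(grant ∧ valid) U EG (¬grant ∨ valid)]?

{m0, m3}

Sat(grant ∧ valid) = ∅
Sat(¬grant) = {m0, m1, m3, m4}
Sat(¬grant ∨ valid) = {m0, m1, m3, m4}
EG (¬grant ∨ valid): greatest fixpoint, start Z0 = {m0, m1, m3, m4}, keep only states in Sat with some successor in Z. Z1 = {m0, m3, m4}; Z2 = {m0, m3}; fixed.
Sat(EG (¬grant ∨ valid)) = {m0, m3}
A[(grant ∧ valid) U EG (¬grant ∨ valid)]: least fixpoint, start Z0 = Sat(EG (¬grant ∨ valid)) = {m0, m3}, add states in Sat(grant ∧ valid) with every successor in Z. Already a fixed point.
Sat(A[(grant ∧ valid) U EG (¬grant ∨ valid)]) = {m0, m3}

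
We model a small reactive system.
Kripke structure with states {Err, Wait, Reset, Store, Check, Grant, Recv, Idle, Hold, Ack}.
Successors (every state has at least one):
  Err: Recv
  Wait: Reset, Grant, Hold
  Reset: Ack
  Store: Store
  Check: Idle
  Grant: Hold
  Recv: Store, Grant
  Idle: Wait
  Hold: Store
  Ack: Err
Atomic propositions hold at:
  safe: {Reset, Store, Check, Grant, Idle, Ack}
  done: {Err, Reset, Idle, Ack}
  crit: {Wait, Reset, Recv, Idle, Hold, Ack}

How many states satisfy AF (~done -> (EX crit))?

Sat(~done) = {Wait, Store, Check, Grant, Recv, Hold}
Sat(EX crit) = {s : some successor in {Wait, Reset, Recv, Idle, Hold, Ack}} = {Err, Wait, Reset, Check, Grant, Idle}
Sat(~done -> (EX crit)) = {Err, Wait, Reset, Check, Grant, Idle, Ack}
AF (~done -> (EX crit)): least fixpoint, start Z0 = {Err, Wait, Reset, Check, Grant, Idle, Ack}, add states with every successor in Z. Already a fixed point.
Sat(AF (~done -> (EX crit))) = {Err, Wait, Reset, Check, Grant, Idle, Ack}
|Sat(AF (~done -> (EX crit)))| = |{Err, Wait, Reset, Check, Grant, Idle, Ack}| = 7.

7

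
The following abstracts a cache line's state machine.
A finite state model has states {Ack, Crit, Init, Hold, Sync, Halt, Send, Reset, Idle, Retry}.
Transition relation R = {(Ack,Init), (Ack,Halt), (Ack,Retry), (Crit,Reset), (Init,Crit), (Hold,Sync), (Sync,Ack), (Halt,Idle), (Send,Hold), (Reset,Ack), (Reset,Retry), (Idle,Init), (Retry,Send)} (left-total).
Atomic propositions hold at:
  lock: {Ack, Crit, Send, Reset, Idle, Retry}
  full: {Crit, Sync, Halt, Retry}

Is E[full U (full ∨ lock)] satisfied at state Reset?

Sat(full ∨ lock) = {Ack, Crit, Sync, Halt, Send, Reset, Idle, Retry}
E[full U (full ∨ lock)]: least fixpoint, start Z0 = Sat((full ∨ lock)) = {Ack, Crit, Sync, Halt, Send, Reset, Idle, Retry}, add states in Sat(full) with some successor in Z. Already a fixed point.
Sat(E[full U (full ∨ lock)]) = {Ack, Crit, Sync, Halt, Send, Reset, Idle, Retry}
Reset ∈ Sat(E[full U (full ∨ lock)]) = {Ack, Crit, Sync, Halt, Send, Reset, Idle, Retry}, so the formula holds at Reset.

Yes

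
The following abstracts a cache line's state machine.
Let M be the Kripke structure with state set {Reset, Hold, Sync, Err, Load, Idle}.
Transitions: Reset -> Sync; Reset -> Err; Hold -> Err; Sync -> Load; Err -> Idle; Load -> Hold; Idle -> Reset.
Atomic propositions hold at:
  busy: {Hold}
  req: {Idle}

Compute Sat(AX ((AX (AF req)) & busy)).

{Load}

AF req: least fixpoint, start Z0 = {Idle}, add states with every successor in Z. Z1 = {Err, Idle}; Z2 = {Hold, Err, Idle}; Z3 = {Hold, Err, Load, Idle}; Z4 = {Hold, Sync, Err, Load, Idle}; Z5 = {Reset, Hold, Sync, Err, Load, Idle}; fixed.
Sat(AF req) = {Reset, Hold, Sync, Err, Load, Idle}
Sat(AX (AF req)) = {s : every successor in {Reset, Hold, Sync, Err, Load, Idle}} = {Reset, Hold, Sync, Err, Load, Idle}
Sat((AX (AF req)) & busy) = {Hold}
Sat(AX ((AX (AF req)) & busy)) = {s : every successor in {Hold}} = {Load}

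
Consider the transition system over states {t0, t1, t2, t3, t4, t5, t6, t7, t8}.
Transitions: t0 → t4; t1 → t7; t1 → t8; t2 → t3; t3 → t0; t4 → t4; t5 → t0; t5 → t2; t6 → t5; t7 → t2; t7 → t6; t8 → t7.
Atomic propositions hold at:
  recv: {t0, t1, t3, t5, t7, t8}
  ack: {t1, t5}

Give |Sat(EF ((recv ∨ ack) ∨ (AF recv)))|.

Sat(recv ∨ ack) = {t0, t1, t3, t5, t7, t8}
AF recv: least fixpoint, start Z0 = {t0, t1, t3, t5, t7, t8}, add states with every successor in Z. Z1 = {t0, t1, t2, t3, t5, t6, t7, t8}; fixed.
Sat(AF recv) = {t0, t1, t2, t3, t5, t6, t7, t8}
Sat((recv ∨ ack) ∨ (AF recv)) = {t0, t1, t2, t3, t5, t6, t7, t8}
EF ((recv ∨ ack) ∨ (AF recv)): least fixpoint, start Z0 = {t0, t1, t2, t3, t5, t6, t7, t8}, add states with some successor in Z. Already a fixed point.
Sat(EF ((recv ∨ ack) ∨ (AF recv))) = {t0, t1, t2, t3, t5, t6, t7, t8}
|Sat(EF ((recv ∨ ack) ∨ (AF recv)))| = |{t0, t1, t2, t3, t5, t6, t7, t8}| = 8.

8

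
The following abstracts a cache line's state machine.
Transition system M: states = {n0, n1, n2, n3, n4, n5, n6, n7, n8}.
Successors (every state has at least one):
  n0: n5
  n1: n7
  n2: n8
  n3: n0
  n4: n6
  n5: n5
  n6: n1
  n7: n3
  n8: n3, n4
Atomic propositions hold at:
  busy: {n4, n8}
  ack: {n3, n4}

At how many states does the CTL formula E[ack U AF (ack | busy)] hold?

Sat(ack | busy) = {n3, n4, n8}
AF (ack | busy): least fixpoint, start Z0 = {n3, n4, n8}, add states with every successor in Z. Z1 = {n2, n3, n4, n7, n8}; Z2 = {n1, n2, n3, n4, n7, n8}; Z3 = {n1, n2, n3, n4, n6, n7, n8}; fixed.
Sat(AF (ack | busy)) = {n1, n2, n3, n4, n6, n7, n8}
E[ack U AF (ack | busy)]: least fixpoint, start Z0 = Sat(AF (ack | busy)) = {n1, n2, n3, n4, n6, n7, n8}, add states in Sat(ack) with some successor in Z. Already a fixed point.
Sat(E[ack U AF (ack | busy)]) = {n1, n2, n3, n4, n6, n7, n8}
|Sat(E[ack U AF (ack | busy)])| = |{n1, n2, n3, n4, n6, n7, n8}| = 7.

7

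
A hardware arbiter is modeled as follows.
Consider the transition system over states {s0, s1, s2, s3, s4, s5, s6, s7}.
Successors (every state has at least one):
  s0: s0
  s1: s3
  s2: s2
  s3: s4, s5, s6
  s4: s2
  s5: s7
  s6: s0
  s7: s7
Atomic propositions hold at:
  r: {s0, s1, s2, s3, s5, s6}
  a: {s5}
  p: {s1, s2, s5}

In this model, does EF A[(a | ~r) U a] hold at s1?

Sat(~r) = {s4, s7}
Sat(a | ~r) = {s4, s5, s7}
A[(a | ~r) U a]: least fixpoint, start Z0 = Sat(a) = {s5}, add states in Sat(a | ~r) with every successor in Z. Already a fixed point.
Sat(A[(a | ~r) U a]) = {s5}
EF A[(a | ~r) U a]: least fixpoint, start Z0 = {s5}, add states with some successor in Z. Z1 = {s3, s5}; Z2 = {s1, s3, s5}; fixed.
Sat(EF A[(a | ~r) U a]) = {s1, s3, s5}
s1 ∈ Sat(EF A[(a | ~r) U a]) = {s1, s3, s5}, so the formula holds at s1.

Yes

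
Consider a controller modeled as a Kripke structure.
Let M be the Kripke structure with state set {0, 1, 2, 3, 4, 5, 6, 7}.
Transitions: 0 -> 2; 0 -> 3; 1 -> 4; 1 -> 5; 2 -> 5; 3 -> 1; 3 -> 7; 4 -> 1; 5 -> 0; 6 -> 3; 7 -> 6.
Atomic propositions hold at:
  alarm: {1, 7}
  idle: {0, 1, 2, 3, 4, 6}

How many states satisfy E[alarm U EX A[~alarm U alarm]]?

6

Sat(~alarm) = {0, 2, 3, 4, 5, 6}
A[~alarm U alarm]: least fixpoint, start Z0 = Sat(alarm) = {1, 7}, add states in Sat(~alarm) with every successor in Z. Z1 = {1, 3, 4, 7}; Z2 = {1, 3, 4, 6, 7}; fixed.
Sat(A[~alarm U alarm]) = {1, 3, 4, 6, 7}
Sat(EX A[~alarm U alarm]) = {s : some successor in {1, 3, 4, 6, 7}} = {0, 1, 3, 4, 6, 7}
E[alarm U EX A[~alarm U alarm]]: least fixpoint, start Z0 = Sat(EX A[~alarm U alarm]) = {0, 1, 3, 4, 6, 7}, add states in Sat(alarm) with some successor in Z. Already a fixed point.
Sat(E[alarm U EX A[~alarm U alarm]]) = {0, 1, 3, 4, 6, 7}
|Sat(E[alarm U EX A[~alarm U alarm]])| = |{0, 1, 3, 4, 6, 7}| = 6.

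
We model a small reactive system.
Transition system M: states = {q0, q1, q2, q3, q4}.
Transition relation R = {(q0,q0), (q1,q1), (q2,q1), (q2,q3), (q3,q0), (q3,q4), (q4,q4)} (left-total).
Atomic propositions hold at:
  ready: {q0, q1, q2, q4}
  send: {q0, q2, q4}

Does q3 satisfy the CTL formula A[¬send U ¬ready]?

Yes

Sat(¬send) = {q1, q3}
Sat(¬ready) = {q3}
A[¬send U ¬ready]: least fixpoint, start Z0 = Sat(¬ready) = {q3}, add states in Sat(¬send) with every successor in Z. Already a fixed point.
Sat(A[¬send U ¬ready]) = {q3}
q3 ∈ Sat(A[¬send U ¬ready]) = {q3}, so the formula holds at q3.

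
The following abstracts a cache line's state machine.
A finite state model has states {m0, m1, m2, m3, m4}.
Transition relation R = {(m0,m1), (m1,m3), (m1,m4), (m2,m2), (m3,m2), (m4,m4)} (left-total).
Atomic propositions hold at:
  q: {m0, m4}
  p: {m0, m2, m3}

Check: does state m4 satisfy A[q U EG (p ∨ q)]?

Sat(p ∨ q) = {m0, m2, m3, m4}
EG (p ∨ q): greatest fixpoint, start Z0 = {m0, m2, m3, m4}, keep only states in Sat with some successor in Z. Z1 = {m2, m3, m4}; fixed.
Sat(EG (p ∨ q)) = {m2, m3, m4}
A[q U EG (p ∨ q)]: least fixpoint, start Z0 = Sat(EG (p ∨ q)) = {m2, m3, m4}, add states in Sat(q) with every successor in Z. Already a fixed point.
Sat(A[q U EG (p ∨ q)]) = {m2, m3, m4}
m4 ∈ Sat(A[q U EG (p ∨ q)]) = {m2, m3, m4}, so the formula holds at m4.

Yes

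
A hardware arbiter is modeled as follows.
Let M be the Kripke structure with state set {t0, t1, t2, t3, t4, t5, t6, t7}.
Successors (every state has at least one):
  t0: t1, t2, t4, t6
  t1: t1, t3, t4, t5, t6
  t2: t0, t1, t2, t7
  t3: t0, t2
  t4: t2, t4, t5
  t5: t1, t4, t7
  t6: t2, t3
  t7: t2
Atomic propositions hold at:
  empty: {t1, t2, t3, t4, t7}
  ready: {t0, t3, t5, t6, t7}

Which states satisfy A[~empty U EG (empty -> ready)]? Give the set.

Sat(~empty) = {t0, t5, t6}
Sat(empty -> ready) = {t0, t3, t5, t6, t7}
EG (empty -> ready): greatest fixpoint, start Z0 = {t0, t3, t5, t6, t7}, keep only states in Sat with some successor in Z. Z1 = {t0, t3, t5, t6}; Z2 = {t0, t3, t6}; fixed.
Sat(EG (empty -> ready)) = {t0, t3, t6}
A[~empty U EG (empty -> ready)]: least fixpoint, start Z0 = Sat(EG (empty -> ready)) = {t0, t3, t6}, add states in Sat(~empty) with every successor in Z. Already a fixed point.
Sat(A[~empty U EG (empty -> ready)]) = {t0, t3, t6}

{t0, t3, t6}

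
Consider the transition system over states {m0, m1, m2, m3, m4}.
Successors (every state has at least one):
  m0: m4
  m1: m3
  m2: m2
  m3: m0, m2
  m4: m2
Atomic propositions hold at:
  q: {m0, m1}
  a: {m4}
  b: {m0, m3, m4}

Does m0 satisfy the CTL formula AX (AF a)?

Yes

AF a: least fixpoint, start Z0 = {m4}, add states with every successor in Z. Z1 = {m0, m4}; fixed.
Sat(AF a) = {m0, m4}
Sat(AX (AF a)) = {s : every successor in {m0, m4}} = {m0}
m0 ∈ Sat(AX (AF a)) = {m0}, so the formula holds at m0.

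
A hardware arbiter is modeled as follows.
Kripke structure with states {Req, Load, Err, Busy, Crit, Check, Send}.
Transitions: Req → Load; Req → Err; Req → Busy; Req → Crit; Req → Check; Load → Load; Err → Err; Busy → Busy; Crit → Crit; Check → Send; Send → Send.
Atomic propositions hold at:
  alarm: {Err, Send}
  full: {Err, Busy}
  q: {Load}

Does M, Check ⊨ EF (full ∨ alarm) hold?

Yes

Sat(full ∨ alarm) = {Err, Busy, Send}
EF (full ∨ alarm): least fixpoint, start Z0 = {Err, Busy, Send}, add states with some successor in Z. Z1 = {Req, Err, Busy, Check, Send}; fixed.
Sat(EF (full ∨ alarm)) = {Req, Err, Busy, Check, Send}
Check ∈ Sat(EF (full ∨ alarm)) = {Req, Err, Busy, Check, Send}, so the formula holds at Check.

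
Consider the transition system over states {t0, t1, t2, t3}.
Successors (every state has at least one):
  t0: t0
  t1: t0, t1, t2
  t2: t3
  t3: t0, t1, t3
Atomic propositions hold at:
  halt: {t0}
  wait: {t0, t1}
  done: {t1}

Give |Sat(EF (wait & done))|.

3

Sat(wait & done) = {t1}
EF (wait & done): least fixpoint, start Z0 = {t1}, add states with some successor in Z. Z1 = {t1, t3}; Z2 = {t1, t2, t3}; fixed.
Sat(EF (wait & done)) = {t1, t2, t3}
|Sat(EF (wait & done))| = |{t1, t2, t3}| = 3.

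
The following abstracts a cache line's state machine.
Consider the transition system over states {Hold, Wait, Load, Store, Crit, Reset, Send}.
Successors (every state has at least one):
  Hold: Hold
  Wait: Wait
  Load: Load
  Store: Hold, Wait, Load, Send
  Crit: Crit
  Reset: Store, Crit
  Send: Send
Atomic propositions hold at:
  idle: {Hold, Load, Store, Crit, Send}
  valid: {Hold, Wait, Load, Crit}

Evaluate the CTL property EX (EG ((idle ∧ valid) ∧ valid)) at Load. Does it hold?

Sat(idle ∧ valid) = {Hold, Load, Crit}
Sat((idle ∧ valid) ∧ valid) = {Hold, Load, Crit}
EG ((idle ∧ valid) ∧ valid): greatest fixpoint, start Z0 = {Hold, Load, Crit}, keep only states in Sat with some successor in Z. Already a fixed point.
Sat(EG ((idle ∧ valid) ∧ valid)) = {Hold, Load, Crit}
Sat(EX (EG ((idle ∧ valid) ∧ valid))) = {s : some successor in {Hold, Load, Crit}} = {Hold, Load, Store, Crit, Reset}
Load ∈ Sat(EX (EG ((idle ∧ valid) ∧ valid))) = {Hold, Load, Store, Crit, Reset}, so the formula holds at Load.

Yes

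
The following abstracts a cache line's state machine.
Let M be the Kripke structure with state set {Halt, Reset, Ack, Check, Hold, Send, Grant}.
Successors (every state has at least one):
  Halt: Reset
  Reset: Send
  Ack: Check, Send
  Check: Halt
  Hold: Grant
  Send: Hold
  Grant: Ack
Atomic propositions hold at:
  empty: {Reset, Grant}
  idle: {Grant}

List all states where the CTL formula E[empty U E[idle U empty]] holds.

{Reset, Grant}

E[idle U empty]: least fixpoint, start Z0 = Sat(empty) = {Reset, Grant}, add states in Sat(idle) with some successor in Z. Already a fixed point.
Sat(E[idle U empty]) = {Reset, Grant}
E[empty U E[idle U empty]]: least fixpoint, start Z0 = Sat(E[idle U empty]) = {Reset, Grant}, add states in Sat(empty) with some successor in Z. Already a fixed point.
Sat(E[empty U E[idle U empty]]) = {Reset, Grant}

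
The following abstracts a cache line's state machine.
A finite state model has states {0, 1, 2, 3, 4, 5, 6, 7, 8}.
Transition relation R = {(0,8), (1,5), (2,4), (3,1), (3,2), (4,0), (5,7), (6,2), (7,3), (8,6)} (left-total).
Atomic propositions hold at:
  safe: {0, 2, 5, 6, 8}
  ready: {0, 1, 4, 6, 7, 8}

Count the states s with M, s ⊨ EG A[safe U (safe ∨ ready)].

Sat(safe ∨ ready) = {0, 1, 2, 4, 5, 6, 7, 8}
A[safe U (safe ∨ ready)]: least fixpoint, start Z0 = Sat((safe ∨ ready)) = {0, 1, 2, 4, 5, 6, 7, 8}, add states in Sat(safe) with every successor in Z. Already a fixed point.
Sat(A[safe U (safe ∨ ready)]) = {0, 1, 2, 4, 5, 6, 7, 8}
EG A[safe U (safe ∨ ready)]: greatest fixpoint, start Z0 = {0, 1, 2, 4, 5, 6, 7, 8}, keep only states in Sat with some successor in Z. Z1 = {0, 1, 2, 4, 5, 6, 8}; Z2 = {0, 1, 2, 4, 6, 8}; Z3 = {0, 2, 4, 6, 8}; fixed.
Sat(EG A[safe U (safe ∨ ready)]) = {0, 2, 4, 6, 8}
|Sat(EG A[safe U (safe ∨ ready)])| = |{0, 2, 4, 6, 8}| = 5.

5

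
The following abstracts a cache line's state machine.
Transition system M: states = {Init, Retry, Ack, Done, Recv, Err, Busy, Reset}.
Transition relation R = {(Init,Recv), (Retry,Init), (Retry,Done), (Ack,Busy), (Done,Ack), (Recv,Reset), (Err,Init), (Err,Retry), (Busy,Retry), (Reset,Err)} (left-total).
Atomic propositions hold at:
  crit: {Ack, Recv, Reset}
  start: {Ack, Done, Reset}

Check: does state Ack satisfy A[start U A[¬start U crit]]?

Sat(¬start) = {Init, Retry, Recv, Err, Busy}
A[¬start U crit]: least fixpoint, start Z0 = Sat(crit) = {Ack, Recv, Reset}, add states in Sat(¬start) with every successor in Z. Z1 = {Init, Ack, Recv, Reset}; fixed.
Sat(A[¬start U crit]) = {Init, Ack, Recv, Reset}
A[start U A[¬start U crit]]: least fixpoint, start Z0 = Sat(A[¬start U crit]) = {Init, Ack, Recv, Reset}, add states in Sat(start) with every successor in Z. Z1 = {Init, Ack, Done, Recv, Reset}; fixed.
Sat(A[start U A[¬start U crit]]) = {Init, Ack, Done, Recv, Reset}
Ack ∈ Sat(A[start U A[¬start U crit]]) = {Init, Ack, Done, Recv, Reset}, so the formula holds at Ack.

Yes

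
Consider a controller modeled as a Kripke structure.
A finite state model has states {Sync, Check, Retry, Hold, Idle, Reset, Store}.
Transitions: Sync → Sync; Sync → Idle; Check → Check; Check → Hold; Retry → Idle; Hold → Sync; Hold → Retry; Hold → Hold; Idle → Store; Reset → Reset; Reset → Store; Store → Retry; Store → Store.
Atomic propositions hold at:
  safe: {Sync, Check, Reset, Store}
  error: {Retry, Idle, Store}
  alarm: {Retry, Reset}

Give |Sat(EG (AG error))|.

AG error: greatest fixpoint, start Z0 = {Retry, Idle, Store}, keep only states in Sat with every successor in Z. Already a fixed point.
Sat(AG error) = {Retry, Idle, Store}
EG (AG error): greatest fixpoint, start Z0 = {Retry, Idle, Store}, keep only states in Sat with some successor in Z. Already a fixed point.
Sat(EG (AG error)) = {Retry, Idle, Store}
|Sat(EG (AG error))| = |{Retry, Idle, Store}| = 3.

3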